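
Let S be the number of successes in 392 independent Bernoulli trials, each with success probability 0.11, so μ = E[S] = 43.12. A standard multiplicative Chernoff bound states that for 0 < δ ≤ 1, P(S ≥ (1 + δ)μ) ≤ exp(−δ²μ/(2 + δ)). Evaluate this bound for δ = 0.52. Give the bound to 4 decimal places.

Exponent = δ²μ/(2 + δ) = 0.52²·43.12/2.52 = 4.6268.
Bound = exp(−4.6268) = 0.00979.

0.0098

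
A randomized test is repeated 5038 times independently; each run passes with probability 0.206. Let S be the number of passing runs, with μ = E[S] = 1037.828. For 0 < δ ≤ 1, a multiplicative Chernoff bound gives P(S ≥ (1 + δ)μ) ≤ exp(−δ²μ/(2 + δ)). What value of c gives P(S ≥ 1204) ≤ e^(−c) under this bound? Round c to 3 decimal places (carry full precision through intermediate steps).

Write 1204 = (1 + δ)μ, so δ = 1204/1037.828 − 1 = 0.1601152…
Then the exponent is δ²μ/(2 + δ) = (1204 − μ)² / (μ·(2 + δ)) = 12.317240.

12.317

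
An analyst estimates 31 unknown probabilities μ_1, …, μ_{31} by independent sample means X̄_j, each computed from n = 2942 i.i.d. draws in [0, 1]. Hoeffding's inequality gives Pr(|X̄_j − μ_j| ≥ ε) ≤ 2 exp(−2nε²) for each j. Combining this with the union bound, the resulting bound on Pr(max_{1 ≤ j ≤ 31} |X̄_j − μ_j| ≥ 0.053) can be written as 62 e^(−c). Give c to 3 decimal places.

Union bound over the 31 events: Pr(max_{1 ≤ j ≤ 31} |X̄_j − μ_j| ≥ 0.053) ≤ 31·2·exp(−2nε²) = 62 exp(−2·2942·0.053²).
So c = 2·2942·0.053² = 16.5282.

16.528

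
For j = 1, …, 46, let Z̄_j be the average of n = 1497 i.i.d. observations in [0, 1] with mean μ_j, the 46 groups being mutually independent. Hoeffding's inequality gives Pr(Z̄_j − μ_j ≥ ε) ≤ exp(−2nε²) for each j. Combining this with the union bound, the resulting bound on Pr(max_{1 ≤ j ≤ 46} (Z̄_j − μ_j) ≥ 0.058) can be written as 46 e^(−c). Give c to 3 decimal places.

10.072

Union bound over the 46 events: Pr(max_{1 ≤ j ≤ 46} (Z̄_j − μ_j) ≥ 0.058) ≤ 46·exp(−2nε²) = 46 exp(−2·1497·0.058²).
So c = 2·1497·0.058² = 10.0718.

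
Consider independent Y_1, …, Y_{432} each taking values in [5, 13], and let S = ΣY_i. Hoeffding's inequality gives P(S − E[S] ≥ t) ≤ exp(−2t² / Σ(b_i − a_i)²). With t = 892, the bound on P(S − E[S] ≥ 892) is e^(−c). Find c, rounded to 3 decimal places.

Σ(b_i − a_i)² = 432·(8)² = 27648.
c = 2t²/27648 = 2·892²/27648 = 57.5567.

57.557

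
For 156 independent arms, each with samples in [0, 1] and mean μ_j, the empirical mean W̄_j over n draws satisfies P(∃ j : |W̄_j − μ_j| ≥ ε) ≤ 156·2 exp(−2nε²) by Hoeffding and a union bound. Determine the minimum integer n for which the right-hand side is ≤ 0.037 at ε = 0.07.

Need 2·156·exp(−2nε²) ≤ 0.037, i.e. exp(−2nε²) ≤ 0.037/312.
So 2nε² ≥ ln(312/0.037) = 9.039841.
Hence n ≥ 9.039841/(2·0.07²) = 922.433.
The smallest integer n is 923.

923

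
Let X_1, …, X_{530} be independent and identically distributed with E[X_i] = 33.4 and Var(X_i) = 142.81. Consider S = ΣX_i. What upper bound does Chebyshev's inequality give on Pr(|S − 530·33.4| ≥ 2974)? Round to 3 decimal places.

0.009

Var(S) = n·Var(X_i) = 530·142.81 = 75689.3.
Chebyshev: Pr(|S − 530·33.4| ≥ 2974) ≤ Var(S)/2974² = 75689.3/8844676 = 0.0086.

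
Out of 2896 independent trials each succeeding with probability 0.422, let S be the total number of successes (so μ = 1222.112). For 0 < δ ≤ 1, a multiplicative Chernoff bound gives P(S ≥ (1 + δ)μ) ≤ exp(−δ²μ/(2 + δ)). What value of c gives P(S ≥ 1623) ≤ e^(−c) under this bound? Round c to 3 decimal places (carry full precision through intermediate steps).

56.487

Write 1623 = (1 + δ)μ, so δ = 1623/1222.112 − 1 = 0.3280289…
Then the exponent is δ²μ/(2 + δ) = (1623 − μ)² / (μ·(2 + δ)) = 56.486770.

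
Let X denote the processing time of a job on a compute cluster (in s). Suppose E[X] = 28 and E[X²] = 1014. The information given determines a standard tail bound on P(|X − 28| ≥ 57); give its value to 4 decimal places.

0.0708

The first two moments determine the variance, so Chebyshev's inequality is the sharpest standard bound available.
Var(X) = E[X²] − (E[X])² = 1014 − 784 = 230.
Chebyshev's inequality: P(|X − μ| ≥ t) ≤ Var(X)/t² = 230/3249 = 0.0708.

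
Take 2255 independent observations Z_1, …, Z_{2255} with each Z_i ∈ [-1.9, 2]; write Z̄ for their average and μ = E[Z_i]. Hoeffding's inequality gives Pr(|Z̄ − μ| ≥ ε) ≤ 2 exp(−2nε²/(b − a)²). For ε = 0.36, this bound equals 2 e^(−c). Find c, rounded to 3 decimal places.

38.428

c = 2nε²/(b − a)² = 2·2255·0.36² / 3.9² = 38.4284.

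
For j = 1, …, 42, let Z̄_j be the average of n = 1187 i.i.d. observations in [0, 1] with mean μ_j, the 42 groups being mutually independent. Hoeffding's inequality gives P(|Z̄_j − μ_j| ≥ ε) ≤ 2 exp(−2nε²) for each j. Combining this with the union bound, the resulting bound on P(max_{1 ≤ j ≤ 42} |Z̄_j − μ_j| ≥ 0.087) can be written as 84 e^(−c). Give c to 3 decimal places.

Union bound over the 42 events: P(max_{1 ≤ j ≤ 42} |Z̄_j − μ_j| ≥ 0.087) ≤ 42·2·exp(−2nε²) = 84 exp(−2·1187·0.087²).
So c = 2·1187·0.087² = 17.9688.

17.969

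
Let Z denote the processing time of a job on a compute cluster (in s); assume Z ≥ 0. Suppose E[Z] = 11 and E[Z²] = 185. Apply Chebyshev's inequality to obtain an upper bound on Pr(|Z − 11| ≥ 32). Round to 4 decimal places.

Var(Z) = E[Z²] − (E[Z])² = 185 − 121 = 64.
Chebyshev's inequality: Pr(|Z − μ| ≥ t) ≤ Var(Z)/t² = 64/1024 = 0.0625.

0.0625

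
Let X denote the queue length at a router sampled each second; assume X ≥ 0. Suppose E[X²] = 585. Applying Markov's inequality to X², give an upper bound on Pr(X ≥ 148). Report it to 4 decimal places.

0.0267

Since X ≥ 0, the event {X ≥ 148} is the same as {X² ≥ 21904}.
Markov's inequality applied to X² gives Pr(X² ≥ 21904) ≤ E[X²]/21904 = 585/21904 = 0.0267.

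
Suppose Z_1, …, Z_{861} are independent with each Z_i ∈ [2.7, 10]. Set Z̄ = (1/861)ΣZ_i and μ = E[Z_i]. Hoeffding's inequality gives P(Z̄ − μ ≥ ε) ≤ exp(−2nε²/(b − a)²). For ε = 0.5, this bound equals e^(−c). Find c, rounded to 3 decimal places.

8.078

c = 2nε²/(b − a)² = 2·861·0.5² / 7.3² = 8.0784.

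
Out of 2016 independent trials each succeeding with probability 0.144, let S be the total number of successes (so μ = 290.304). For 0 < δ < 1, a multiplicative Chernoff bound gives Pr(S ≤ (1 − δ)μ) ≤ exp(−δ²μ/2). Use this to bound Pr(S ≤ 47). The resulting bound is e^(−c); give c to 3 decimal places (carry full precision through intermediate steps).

Write 47 = (1 − δ)μ, so δ = 1 − 47/290.304 = 0.8381007…
Then the exponent is δ²μ/2 = (μ − 47)²/(2μ) = 101.956632.

101.957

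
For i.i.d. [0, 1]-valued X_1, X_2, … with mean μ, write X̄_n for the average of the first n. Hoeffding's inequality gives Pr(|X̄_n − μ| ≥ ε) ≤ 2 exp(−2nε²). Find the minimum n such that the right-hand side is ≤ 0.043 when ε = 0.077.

Require 2·exp(−2nε²) ≤ 0.043, i.e. 2nε² ≥ ln(2/0.043) = 3.839702.
So n ≥ 3.839702 / (2·0.077²) = 323.807.
The smallest integer n is 324.

324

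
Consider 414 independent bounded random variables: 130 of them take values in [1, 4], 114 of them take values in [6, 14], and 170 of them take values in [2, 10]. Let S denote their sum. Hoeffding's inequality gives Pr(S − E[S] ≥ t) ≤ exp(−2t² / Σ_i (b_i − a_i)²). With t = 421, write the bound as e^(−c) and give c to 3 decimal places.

Σ(b_i − a_i)² = 130·3² + 114·8² + 170·8² = 19346.
c = 2t² / 19346 = 2·421² / 19346 = 18.3233.

18.323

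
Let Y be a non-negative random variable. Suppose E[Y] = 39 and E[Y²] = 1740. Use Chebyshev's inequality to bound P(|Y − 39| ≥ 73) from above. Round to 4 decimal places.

0.0411

Var(Y) = E[Y²] − (E[Y])² = 1740 − 1521 = 219.
Chebyshev's inequality: P(|Y − μ| ≥ t) ≤ Var(Y)/t² = 219/5329 = 0.0411.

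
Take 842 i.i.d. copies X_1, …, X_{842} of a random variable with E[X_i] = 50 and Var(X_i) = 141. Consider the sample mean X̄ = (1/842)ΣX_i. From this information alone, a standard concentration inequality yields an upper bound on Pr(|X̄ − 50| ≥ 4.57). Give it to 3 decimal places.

With mean and variance of each term known, Chebyshev's inequality bounds the deviation of the sum (or sample mean).
Var(X̄) = Var(X_i)/n = 141/842 = 0.16746.
Chebyshev: Pr(|X̄ − 50| ≥ 4.57) ≤ Var(X̄)/(4.57)² = 141/(842·4.57²) = 0.0080.

0.008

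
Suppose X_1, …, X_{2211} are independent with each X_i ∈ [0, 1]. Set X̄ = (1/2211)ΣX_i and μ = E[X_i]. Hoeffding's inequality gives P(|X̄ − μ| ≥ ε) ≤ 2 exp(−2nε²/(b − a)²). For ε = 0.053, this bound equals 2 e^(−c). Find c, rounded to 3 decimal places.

c = 2nε²/(b − a)² = 2·2211·0.053² / 1² = 12.4214.

12.421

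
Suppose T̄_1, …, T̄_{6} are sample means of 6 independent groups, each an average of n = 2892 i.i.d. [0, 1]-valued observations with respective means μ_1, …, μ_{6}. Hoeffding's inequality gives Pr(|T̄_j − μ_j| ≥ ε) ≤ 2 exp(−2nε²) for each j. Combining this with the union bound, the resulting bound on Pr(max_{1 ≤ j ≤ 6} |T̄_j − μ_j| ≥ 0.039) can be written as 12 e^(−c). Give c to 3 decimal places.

Union bound over the 6 events: Pr(max_{1 ≤ j ≤ 6} |T̄_j − μ_j| ≥ 0.039) ≤ 6·2·exp(−2nε²) = 12 exp(−2·2892·0.039²).
So c = 2·2892·0.039² = 8.7975.

8.797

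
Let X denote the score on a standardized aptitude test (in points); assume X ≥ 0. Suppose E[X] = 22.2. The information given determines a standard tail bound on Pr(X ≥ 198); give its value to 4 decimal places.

0.1121

Only the mean of a non-negative variable is known, so Markov's inequality is the applicable tail bound.
Markov's inequality: for a non-negative random variable, Pr(X ≥ a) ≤ E[X]/a.
Here E[X] = 22.2 and a = 198, so the bound is 22.2/198 = 0.1121.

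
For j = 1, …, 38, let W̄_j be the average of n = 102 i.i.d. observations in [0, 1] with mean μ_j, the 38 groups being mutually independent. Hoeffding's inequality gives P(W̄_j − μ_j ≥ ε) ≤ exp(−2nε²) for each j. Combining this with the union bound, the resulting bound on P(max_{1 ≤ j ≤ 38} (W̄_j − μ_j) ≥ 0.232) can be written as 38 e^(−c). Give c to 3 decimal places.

Union bound over the 38 events: P(max_{1 ≤ j ≤ 38} (W̄_j − μ_j) ≥ 0.232) ≤ 38·exp(−2nε²) = 38 exp(−2·102·0.232²).
So c = 2·102·0.232² = 10.9801.

10.980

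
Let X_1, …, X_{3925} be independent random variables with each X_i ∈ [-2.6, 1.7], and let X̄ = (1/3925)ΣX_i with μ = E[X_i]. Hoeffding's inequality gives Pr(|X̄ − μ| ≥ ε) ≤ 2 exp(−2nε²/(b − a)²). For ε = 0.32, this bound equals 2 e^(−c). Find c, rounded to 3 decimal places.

43.474

c = 2nε²/(b − a)² = 2·3925·0.32² / 4.3² = 43.4743.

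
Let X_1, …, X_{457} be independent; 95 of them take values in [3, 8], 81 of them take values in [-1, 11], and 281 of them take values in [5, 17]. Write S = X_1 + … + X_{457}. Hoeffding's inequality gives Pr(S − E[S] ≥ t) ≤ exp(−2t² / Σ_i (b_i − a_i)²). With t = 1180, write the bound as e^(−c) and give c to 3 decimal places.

Σ(b_i − a_i)² = 95·5² + 81·12² + 281·12² = 54503.
c = 2t² / 54503 = 2·1180² / 54503 = 51.0944.

51.094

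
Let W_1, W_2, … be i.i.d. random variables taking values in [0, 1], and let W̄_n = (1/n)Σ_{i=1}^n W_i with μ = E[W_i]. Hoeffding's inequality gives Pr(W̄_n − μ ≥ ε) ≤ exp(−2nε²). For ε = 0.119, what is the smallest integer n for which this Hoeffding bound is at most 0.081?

89

Require exp(−2nε²) ≤ 0.081, i.e. 2nε² ≥ ln(1/0.081) = 2.513306.
So n ≥ 2.513306 / (2·0.119²) = 88.740.
The smallest integer n is 89.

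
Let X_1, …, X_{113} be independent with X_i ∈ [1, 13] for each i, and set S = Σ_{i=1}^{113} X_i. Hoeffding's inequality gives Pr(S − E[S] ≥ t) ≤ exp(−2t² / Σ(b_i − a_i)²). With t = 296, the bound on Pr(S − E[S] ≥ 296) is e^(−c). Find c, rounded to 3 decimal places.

Σ(b_i − a_i)² = 113·(12)² = 16272.
c = 2t²/16272 = 2·296²/16272 = 10.7689.

10.769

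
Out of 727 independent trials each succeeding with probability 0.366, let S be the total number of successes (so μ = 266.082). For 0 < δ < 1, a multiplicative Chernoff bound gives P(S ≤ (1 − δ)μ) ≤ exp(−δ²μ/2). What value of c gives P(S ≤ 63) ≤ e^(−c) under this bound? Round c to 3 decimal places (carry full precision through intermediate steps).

77.499

Write 63 = (1 − δ)μ, so δ = 1 − 63/266.082 = 0.7632309…
Then the exponent is δ²μ/2 = (μ − 63)²/(2μ) = 77.499227.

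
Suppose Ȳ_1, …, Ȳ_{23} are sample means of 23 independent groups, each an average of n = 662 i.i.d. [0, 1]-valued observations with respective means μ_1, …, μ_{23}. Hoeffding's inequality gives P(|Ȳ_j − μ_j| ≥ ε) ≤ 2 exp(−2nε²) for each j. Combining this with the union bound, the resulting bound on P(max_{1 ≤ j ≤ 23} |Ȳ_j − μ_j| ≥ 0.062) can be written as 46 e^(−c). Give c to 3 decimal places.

5.089

Union bound over the 23 events: P(max_{1 ≤ j ≤ 23} |Ȳ_j − μ_j| ≥ 0.062) ≤ 23·2·exp(−2nε²) = 46 exp(−2·662·0.062²).
So c = 2·662·0.062² = 5.0895.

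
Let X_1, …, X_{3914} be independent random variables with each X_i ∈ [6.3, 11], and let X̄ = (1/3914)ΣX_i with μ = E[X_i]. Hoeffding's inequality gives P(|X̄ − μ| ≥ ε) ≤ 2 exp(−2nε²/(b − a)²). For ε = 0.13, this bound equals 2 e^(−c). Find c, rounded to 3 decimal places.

c = 2nε²/(b − a)² = 2·3914·0.13² / 4.7² = 5.9888.

5.989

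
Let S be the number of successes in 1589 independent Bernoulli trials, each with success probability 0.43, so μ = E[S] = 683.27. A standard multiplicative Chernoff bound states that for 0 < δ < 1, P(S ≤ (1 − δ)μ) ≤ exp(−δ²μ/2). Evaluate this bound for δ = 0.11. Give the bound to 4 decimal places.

Exponent = δ²μ/2 = 0.11²·683.27/2 = 4.1338.
Bound = exp(−4.1338) = 0.01602.

0.0160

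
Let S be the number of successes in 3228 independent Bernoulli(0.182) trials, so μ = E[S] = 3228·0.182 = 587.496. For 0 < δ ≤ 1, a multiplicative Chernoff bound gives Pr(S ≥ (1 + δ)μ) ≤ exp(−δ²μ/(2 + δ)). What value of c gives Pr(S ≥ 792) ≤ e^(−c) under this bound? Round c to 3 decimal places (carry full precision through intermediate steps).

Write 792 = (1 + δ)μ, so δ = 792/587.496 − 1 = 0.3480943…
Then the exponent is δ²μ/(2 + δ) = (792 − μ)² / (μ·(2 + δ)) = 30.316787.

30.317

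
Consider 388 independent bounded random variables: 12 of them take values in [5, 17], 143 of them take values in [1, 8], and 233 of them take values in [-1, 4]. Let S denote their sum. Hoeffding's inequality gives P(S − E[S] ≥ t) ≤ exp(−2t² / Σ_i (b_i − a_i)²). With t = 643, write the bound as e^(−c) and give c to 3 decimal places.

56.792

Σ(b_i − a_i)² = 12·12² + 143·7² + 233·5² = 14560.
c = 2t² / 14560 = 2·643² / 14560 = 56.7924.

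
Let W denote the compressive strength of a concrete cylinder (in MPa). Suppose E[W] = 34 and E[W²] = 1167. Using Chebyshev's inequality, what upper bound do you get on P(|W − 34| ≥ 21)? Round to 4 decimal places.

Var(W) = E[W²] − (E[W])² = 1167 − 1156 = 11.
Chebyshev's inequality: P(|W − μ| ≥ t) ≤ Var(W)/t² = 11/441 = 0.0249.

0.0249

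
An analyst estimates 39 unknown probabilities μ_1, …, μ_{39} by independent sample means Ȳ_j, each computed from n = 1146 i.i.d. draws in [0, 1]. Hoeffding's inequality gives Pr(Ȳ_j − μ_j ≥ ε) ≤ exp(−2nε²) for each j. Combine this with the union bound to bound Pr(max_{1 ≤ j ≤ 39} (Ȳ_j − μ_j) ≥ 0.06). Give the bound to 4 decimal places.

Per-experiment Hoeffding bound: exp(−2·1146·0.06²) = exp(−8.25120) = 0.00026095.
Union bound over 39 events: 39·0.00026095 = 0.01018.

0.0102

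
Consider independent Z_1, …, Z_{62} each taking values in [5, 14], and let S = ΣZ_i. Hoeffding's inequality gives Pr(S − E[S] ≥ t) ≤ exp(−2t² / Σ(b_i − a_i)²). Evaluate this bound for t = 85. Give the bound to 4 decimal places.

Σ(b_i − a_i)² = 62·(9)² = 5022.
Exponent = 2·85²/5022 = 2.8773.
Bound = exp(−2.8773) = 0.05628.

0.0563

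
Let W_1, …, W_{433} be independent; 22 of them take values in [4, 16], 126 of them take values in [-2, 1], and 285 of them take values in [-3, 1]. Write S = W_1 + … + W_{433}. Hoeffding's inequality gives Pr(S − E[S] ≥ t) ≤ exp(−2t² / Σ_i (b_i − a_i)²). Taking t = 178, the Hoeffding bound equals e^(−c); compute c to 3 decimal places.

7.151

Σ(b_i − a_i)² = 22·12² + 126·3² + 285·4² = 8862.
c = 2t² / 8862 = 2·178² / 8862 = 7.1505.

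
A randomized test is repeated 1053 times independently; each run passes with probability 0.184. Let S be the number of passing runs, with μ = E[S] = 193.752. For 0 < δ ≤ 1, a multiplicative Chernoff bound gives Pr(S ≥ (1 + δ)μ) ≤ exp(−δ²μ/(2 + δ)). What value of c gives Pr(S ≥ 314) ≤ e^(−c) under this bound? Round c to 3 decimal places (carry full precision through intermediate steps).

28.478

Write 314 = (1 + δ)μ, so δ = 314/193.752 − 1 = 0.6206284…
Then the exponent is δ²μ/(2 + δ) = (314 − μ)² / (μ·(2 + δ)) = 28.477646.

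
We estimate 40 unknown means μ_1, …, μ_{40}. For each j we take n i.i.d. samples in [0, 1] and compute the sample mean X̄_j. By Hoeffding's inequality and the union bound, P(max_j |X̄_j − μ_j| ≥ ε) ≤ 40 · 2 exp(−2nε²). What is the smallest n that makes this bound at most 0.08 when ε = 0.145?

165

Need 2·40·exp(−2nε²) ≤ 0.08, i.e. exp(−2nε²) ≤ 0.08/80.
So 2nε² ≥ ln(80/0.08) = 6.907755.
Hence n ≥ 6.907755/(2·0.145²) = 164.275.
The smallest integer n is 165.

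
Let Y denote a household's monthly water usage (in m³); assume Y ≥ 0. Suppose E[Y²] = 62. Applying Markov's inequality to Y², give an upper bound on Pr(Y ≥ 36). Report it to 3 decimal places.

0.048

Since Y ≥ 0, the event {Y ≥ 36} is the same as {Y² ≥ 1296}.
Markov's inequality applied to Y² gives Pr(Y² ≥ 1296) ≤ E[Y²]/1296 = 62/1296 = 0.0478.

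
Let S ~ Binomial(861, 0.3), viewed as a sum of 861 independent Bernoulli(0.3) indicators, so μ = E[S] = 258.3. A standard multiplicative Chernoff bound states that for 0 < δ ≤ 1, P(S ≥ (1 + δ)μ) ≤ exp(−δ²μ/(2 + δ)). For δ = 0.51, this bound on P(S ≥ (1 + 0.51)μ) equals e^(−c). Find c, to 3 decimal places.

26.766

c = δ²μ/(2 + δ) = 0.51²·258.3/(2 + 0.51) = 26.7665.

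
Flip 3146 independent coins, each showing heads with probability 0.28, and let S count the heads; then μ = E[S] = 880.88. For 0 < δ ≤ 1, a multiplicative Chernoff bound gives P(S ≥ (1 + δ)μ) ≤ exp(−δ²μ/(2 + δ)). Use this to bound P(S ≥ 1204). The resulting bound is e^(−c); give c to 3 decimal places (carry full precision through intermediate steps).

Write 1204 = (1 + δ)μ, so δ = 1204/880.88 − 1 = 0.366815…
Then the exponent is δ²μ/(2 + δ) = (1204 − μ)² / (μ·(2 + δ)) = 50.077959.

50.078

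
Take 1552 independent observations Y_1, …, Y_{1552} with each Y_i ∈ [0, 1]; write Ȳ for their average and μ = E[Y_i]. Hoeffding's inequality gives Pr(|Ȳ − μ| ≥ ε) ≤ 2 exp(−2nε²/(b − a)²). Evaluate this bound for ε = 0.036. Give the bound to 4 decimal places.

0.0358

Exponent: 2nε²/(b − a)² = 2·1552·0.036² / 1² = 4.02278.
Bound = 2·exp(−4.02278) = 0.03581.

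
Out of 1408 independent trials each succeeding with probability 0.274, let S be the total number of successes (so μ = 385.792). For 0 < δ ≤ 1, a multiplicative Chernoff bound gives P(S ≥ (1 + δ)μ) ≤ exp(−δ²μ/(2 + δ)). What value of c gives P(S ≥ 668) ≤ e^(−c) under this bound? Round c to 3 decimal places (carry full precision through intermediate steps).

Write 668 = (1 + δ)μ, so δ = 668/385.792 − 1 = 0.731503…
Then the exponent is δ²μ/(2 + δ) = (668 − μ)² / (μ·(2 + δ)) = 75.575973.

75.576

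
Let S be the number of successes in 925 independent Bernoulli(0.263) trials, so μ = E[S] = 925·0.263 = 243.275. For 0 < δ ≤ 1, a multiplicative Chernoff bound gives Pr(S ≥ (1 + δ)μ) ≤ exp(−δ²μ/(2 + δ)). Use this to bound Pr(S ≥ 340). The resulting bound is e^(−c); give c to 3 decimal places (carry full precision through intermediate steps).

16.040

Write 340 = (1 + δ)μ, so δ = 340/243.275 − 1 = 0.3975953…
Then the exponent is δ²μ/(2 + δ) = (340 − μ)² / (μ·(2 + δ)) = 16.039991.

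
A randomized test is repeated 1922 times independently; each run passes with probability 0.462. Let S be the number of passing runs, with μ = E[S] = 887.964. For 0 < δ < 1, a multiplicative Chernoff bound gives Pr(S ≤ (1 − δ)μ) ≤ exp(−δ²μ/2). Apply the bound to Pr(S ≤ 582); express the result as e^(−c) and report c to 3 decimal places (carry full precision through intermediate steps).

52.713

Write 582 = (1 − δ)μ, so δ = 1 − 582/887.964 = 0.344568…
Then the exponent is δ²μ/2 = (μ − 582)²/(2μ) = 52.712705.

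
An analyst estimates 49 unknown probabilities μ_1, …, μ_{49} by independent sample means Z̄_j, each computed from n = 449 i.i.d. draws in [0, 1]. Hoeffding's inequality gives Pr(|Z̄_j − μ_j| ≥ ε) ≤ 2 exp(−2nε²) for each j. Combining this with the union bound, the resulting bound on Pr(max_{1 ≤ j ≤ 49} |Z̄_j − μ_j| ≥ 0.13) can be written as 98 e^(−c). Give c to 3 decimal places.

Union bound over the 49 events: Pr(max_{1 ≤ j ≤ 49} |Z̄_j − μ_j| ≥ 0.13) ≤ 49·2·exp(−2nε²) = 98 exp(−2·449·0.13²).
So c = 2·449·0.13² = 15.1762.

15.176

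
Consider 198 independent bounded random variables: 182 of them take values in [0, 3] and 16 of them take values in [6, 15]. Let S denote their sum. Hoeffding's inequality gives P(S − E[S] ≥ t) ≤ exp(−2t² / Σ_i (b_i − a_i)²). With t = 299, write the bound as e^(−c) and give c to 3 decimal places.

60.941

Σ(b_i − a_i)² = 182·3² + 16·9² = 2934.
c = 2t² / 2934 = 2·299² / 2934 = 60.9414.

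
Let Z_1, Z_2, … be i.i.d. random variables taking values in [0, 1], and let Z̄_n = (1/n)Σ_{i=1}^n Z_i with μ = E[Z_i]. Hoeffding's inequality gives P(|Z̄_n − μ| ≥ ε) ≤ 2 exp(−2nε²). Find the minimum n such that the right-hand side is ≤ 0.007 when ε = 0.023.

Require 2·exp(−2nε²) ≤ 0.007, i.e. 2nε² ≥ ln(2/0.007) = 5.654992.
So n ≥ 5.654992 / (2·0.023²) = 5344.983.
The smallest integer n is 5345.

5345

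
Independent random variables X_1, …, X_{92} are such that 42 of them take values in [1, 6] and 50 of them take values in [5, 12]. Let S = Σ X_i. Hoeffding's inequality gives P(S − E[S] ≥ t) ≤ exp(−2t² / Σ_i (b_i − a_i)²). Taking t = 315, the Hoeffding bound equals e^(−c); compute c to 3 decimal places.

Σ(b_i − a_i)² = 42·5² + 50·7² = 3500.
c = 2t² / 3500 = 2·315² / 3500 = 56.7000.

56.700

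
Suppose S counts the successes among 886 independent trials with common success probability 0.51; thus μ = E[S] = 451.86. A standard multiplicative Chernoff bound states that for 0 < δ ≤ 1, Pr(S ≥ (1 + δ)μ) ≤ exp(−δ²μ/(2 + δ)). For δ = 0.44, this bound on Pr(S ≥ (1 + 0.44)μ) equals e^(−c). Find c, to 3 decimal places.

35.852

c = δ²μ/(2 + δ) = 0.44²·451.86/(2 + 0.44) = 35.8525.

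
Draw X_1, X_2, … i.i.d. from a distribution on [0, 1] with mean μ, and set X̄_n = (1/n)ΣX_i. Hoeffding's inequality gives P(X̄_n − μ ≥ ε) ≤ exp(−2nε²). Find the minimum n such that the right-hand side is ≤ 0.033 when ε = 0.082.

Require exp(−2nε²) ≤ 0.033, i.e. 2nε² ≥ ln(1/0.033) = 3.411248.
So n ≥ 3.411248 / (2·0.082²) = 253.662.
The smallest integer n is 254.

254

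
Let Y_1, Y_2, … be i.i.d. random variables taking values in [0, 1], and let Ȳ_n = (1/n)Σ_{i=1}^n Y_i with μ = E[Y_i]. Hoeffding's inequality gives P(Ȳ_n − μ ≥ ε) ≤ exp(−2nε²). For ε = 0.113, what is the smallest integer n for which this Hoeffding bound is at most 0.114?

Require exp(−2nε²) ≤ 0.114, i.e. 2nε² ≥ ln(1/0.114) = 2.171557.
So n ≥ 2.171557 / (2·0.113²) = 85.032.
The smallest integer n is 86.

86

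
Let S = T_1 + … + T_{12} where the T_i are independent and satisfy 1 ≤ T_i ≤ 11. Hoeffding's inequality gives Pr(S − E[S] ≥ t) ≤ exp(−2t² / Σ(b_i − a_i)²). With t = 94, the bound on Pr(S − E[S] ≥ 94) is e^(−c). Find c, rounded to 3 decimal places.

14.727

Σ(b_i − a_i)² = 12·(10)² = 1200.
c = 2t²/1200 = 2·94²/1200 = 14.7267.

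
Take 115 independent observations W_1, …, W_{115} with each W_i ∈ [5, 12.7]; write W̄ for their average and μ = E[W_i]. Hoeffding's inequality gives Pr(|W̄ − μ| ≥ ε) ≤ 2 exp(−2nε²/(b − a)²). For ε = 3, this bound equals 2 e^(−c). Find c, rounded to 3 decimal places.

34.913

c = 2nε²/(b − a)² = 2·115·3² / 7.7² = 34.9131.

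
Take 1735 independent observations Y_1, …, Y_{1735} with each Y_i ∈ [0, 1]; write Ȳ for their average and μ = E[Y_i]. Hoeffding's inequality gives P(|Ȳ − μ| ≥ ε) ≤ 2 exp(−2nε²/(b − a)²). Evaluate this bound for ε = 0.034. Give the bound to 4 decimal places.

0.0362

Exponent: 2nε²/(b − a)² = 2·1735·0.034² / 1² = 4.01132.
Bound = 2·exp(−4.01132) = 0.03622.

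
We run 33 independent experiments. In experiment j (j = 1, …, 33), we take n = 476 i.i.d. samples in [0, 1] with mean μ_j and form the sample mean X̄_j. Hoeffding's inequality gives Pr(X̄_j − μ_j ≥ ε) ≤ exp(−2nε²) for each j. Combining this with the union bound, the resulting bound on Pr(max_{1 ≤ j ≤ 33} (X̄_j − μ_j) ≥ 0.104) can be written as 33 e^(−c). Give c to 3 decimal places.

10.297

Union bound over the 33 events: Pr(max_{1 ≤ j ≤ 33} (X̄_j − μ_j) ≥ 0.104) ≤ 33·exp(−2nε²) = 33 exp(−2·476·0.104²).
So c = 2·476·0.104² = 10.2968.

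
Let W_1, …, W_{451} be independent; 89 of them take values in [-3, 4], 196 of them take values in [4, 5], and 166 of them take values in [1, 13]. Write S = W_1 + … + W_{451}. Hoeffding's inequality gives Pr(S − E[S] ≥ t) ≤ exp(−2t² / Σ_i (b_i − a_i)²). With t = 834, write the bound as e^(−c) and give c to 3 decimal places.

Σ(b_i − a_i)² = 89·7² + 196·1² + 166·12² = 28461.
c = 2t² / 28461 = 2·834² / 28461 = 48.8778.

48.878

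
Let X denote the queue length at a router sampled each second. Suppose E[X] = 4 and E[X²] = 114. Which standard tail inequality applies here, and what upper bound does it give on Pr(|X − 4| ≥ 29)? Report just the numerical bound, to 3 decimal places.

0.117

The first two moments determine the variance, so Chebyshev's inequality is the sharpest standard bound available.
Var(X) = E[X²] − (E[X])² = 114 − 16 = 98.
Chebyshev's inequality: Pr(|X − μ| ≥ t) ≤ Var(X)/t² = 98/841 = 0.1165.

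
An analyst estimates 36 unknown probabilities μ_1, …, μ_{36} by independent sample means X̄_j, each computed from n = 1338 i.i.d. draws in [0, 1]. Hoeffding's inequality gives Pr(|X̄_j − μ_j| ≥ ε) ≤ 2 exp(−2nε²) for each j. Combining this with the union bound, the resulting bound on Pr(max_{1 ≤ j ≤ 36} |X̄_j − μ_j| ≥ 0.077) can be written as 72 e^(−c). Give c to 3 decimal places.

Union bound over the 36 events: Pr(max_{1 ≤ j ≤ 36} |X̄_j − μ_j| ≥ 0.077) ≤ 36·2·exp(−2nε²) = 72 exp(−2·1338·0.077²).
So c = 2·1338·0.077² = 15.8660.

15.866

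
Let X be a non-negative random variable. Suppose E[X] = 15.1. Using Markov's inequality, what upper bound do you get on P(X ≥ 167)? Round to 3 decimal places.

Markov's inequality: for a non-negative random variable, P(X ≥ a) ≤ E[X]/a.
Here E[X] = 15.1 and a = 167, so the bound is 15.1/167 = 0.0904.

0.090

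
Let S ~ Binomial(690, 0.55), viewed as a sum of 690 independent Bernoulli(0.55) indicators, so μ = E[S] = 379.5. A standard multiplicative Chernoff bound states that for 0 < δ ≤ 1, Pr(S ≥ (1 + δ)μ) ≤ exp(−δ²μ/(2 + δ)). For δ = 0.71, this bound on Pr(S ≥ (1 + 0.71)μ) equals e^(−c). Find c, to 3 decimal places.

70.593

c = δ²μ/(2 + δ) = 0.71²·379.5/(2 + 0.71) = 70.5926.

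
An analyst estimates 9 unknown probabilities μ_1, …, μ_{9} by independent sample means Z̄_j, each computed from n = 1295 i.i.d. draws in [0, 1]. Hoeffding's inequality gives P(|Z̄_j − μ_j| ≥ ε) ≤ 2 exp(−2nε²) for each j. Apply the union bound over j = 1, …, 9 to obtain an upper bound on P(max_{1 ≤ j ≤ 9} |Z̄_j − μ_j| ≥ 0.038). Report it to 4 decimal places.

0.4276

Per-experiment Hoeffding bound: 2·exp(−2·1295·0.038²) = 2·exp(−3.73996) = 0.04751.
Union bound over 9 events: 9·0.04751 = 0.42759.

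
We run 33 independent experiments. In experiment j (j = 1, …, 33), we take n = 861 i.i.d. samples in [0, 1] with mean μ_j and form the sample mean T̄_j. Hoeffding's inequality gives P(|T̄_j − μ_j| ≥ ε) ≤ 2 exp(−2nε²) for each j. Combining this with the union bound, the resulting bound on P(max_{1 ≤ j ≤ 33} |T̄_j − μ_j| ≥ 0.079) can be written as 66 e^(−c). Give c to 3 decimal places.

Union bound over the 33 events: P(max_{1 ≤ j ≤ 33} |T̄_j − μ_j| ≥ 0.079) ≤ 33·2·exp(−2nε²) = 66 exp(−2·861·0.079²).
So c = 2·861·0.079² = 10.7470.

10.747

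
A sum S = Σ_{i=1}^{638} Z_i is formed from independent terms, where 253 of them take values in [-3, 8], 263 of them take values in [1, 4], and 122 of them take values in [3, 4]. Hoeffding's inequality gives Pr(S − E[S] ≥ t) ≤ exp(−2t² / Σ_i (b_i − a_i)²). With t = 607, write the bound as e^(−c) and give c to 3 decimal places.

Σ(b_i − a_i)² = 253·11² + 263·3² + 122·1² = 33102.
c = 2t² / 33102 = 2·607² / 33102 = 22.2614.

22.261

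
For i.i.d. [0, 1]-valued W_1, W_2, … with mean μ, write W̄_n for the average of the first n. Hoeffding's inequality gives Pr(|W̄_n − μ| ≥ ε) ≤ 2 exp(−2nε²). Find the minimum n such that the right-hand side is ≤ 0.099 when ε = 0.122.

101

Require 2·exp(−2nε²) ≤ 0.099, i.e. 2nε² ≥ ln(2/0.099) = 3.005783.
So n ≥ 3.005783 / (2·0.122²) = 100.974.
The smallest integer n is 101.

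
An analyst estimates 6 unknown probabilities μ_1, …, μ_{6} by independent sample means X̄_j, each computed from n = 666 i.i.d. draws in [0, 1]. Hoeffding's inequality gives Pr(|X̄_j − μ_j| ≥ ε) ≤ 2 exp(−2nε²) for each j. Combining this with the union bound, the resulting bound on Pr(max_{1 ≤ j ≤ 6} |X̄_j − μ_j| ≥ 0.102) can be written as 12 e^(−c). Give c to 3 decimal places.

Union bound over the 6 events: Pr(max_{1 ≤ j ≤ 6} |X̄_j − μ_j| ≥ 0.102) ≤ 6·2·exp(−2nε²) = 12 exp(−2·666·0.102²).
So c = 2·666·0.102² = 13.8581.

13.858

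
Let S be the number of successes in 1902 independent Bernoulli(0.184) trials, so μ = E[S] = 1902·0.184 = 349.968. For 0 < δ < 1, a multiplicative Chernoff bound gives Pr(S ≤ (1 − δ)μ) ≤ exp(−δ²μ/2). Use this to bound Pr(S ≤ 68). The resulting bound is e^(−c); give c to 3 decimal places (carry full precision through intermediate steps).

113.590

Write 68 = (1 − δ)μ, so δ = 1 − 68/349.968 = 0.8056965…
Then the exponent is δ²μ/2 = (μ − 68)²/(2μ) = 113.590318.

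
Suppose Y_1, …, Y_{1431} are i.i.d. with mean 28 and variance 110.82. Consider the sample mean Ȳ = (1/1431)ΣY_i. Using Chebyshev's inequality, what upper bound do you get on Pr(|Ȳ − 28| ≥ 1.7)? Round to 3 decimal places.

0.027

Var(Ȳ) = Var(Y_i)/n = 110.82/1431 = 0.077442.
Chebyshev: Pr(|Ȳ − 28| ≥ 1.7) ≤ Var(Ȳ)/(1.7)² = 110.82/(1431·1.7²) = 0.0268.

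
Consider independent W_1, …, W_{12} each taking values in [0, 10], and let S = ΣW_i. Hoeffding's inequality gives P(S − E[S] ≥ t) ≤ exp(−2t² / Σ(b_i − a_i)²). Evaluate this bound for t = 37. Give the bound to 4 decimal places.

0.1021

Σ(b_i − a_i)² = 12·(10)² = 1200.
Exponent = 2·37²/1200 = 2.2817.
Bound = exp(−2.2817) = 0.10211.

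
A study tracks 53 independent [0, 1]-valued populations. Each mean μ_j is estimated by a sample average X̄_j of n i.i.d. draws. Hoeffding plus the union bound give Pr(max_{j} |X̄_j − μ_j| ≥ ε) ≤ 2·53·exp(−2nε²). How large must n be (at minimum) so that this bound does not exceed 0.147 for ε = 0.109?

Need 2·53·exp(−2nε²) ≤ 0.147, i.e. exp(−2nε²) ≤ 0.147/106.
So 2nε² ≥ ln(106/0.147) = 6.580762.
Hence n ≥ 6.580762/(2·0.109²) = 276.945.
The smallest integer n is 277.

277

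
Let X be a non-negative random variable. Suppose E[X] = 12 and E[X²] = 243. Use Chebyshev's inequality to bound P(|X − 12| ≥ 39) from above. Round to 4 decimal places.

0.0651

Var(X) = E[X²] − (E[X])² = 243 − 144 = 99.
Chebyshev's inequality: P(|X − μ| ≥ t) ≤ Var(X)/t² = 99/1521 = 0.0651.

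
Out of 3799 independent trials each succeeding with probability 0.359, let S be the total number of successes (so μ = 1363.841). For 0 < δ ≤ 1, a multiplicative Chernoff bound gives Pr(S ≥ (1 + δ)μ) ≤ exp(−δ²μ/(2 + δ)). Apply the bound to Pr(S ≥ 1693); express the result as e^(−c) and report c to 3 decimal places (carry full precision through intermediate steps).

35.444

Write 1693 = (1 + δ)μ, so δ = 1693/1363.841 − 1 = 0.241347…
Then the exponent is δ²μ/(2 + δ) = (1693 − μ)² / (μ·(2 + δ)) = 35.443665.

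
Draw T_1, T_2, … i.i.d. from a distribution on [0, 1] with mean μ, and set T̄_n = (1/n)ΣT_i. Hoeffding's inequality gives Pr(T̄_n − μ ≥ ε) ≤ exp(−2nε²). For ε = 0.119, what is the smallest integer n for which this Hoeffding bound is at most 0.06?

100

Require exp(−2nε²) ≤ 0.06, i.e. 2nε² ≥ ln(1/0.06) = 2.813411.
So n ≥ 2.813411 / (2·0.119²) = 99.337.
The smallest integer n is 100.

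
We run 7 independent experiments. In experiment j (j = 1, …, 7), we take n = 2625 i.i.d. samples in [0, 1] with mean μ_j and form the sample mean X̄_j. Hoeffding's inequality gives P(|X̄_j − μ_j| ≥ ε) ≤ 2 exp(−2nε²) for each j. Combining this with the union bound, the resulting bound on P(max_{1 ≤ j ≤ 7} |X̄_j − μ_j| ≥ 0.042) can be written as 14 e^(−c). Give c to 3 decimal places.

Union bound over the 7 events: P(max_{1 ≤ j ≤ 7} |X̄_j − μ_j| ≥ 0.042) ≤ 7·2·exp(−2nε²) = 14 exp(−2·2625·0.042²).
So c = 2·2625·0.042² = 9.2610.

9.261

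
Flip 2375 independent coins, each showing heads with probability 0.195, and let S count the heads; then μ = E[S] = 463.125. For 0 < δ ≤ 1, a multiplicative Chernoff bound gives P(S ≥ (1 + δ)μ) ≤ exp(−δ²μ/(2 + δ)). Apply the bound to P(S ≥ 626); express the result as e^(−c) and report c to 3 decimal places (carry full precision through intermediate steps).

Write 626 = (1 + δ)μ, so δ = 626/463.125 − 1 = 0.3516869…
Then the exponent is δ²μ/(2 + δ) = (626 − μ)² / (μ·(2 + δ)) = 24.357411.

24.357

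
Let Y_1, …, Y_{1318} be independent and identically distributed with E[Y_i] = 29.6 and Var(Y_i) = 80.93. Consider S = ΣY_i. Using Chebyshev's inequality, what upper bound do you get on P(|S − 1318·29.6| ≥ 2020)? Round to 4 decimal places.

Var(S) = n·Var(Y_i) = 1318·80.93 = 106665.74.
Chebyshev: P(|S − 1318·29.6| ≥ 2020) ≤ Var(S)/2020² = 106665.74/4080400 = 0.0261.

0.0261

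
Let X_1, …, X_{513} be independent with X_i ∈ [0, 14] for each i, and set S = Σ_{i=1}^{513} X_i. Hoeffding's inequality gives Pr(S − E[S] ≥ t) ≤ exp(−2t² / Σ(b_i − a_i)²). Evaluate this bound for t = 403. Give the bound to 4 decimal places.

Σ(b_i − a_i)² = 513·(14)² = 100548.
Exponent = 2·403²/100548 = 3.2305.
Bound = exp(−3.2305) = 0.03954.

0.0395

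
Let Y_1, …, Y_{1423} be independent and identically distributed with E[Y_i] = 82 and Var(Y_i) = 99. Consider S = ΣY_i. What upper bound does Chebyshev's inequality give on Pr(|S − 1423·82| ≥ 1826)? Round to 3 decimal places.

Var(S) = n·Var(Y_i) = 1423·99 = 140877.
Chebyshev: Pr(|S − 1423·82| ≥ 1826) ≤ Var(S)/1826² = 140877/3334276 = 0.0423.

0.042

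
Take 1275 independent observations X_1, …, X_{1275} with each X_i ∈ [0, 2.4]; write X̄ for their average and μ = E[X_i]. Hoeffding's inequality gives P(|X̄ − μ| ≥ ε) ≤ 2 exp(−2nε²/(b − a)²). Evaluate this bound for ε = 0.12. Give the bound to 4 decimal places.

Exponent: 2nε²/(b − a)² = 2·1275·0.12² / 2.4² = 6.37500.
Bound = 2·exp(−6.37500) = 0.00341.

0.0034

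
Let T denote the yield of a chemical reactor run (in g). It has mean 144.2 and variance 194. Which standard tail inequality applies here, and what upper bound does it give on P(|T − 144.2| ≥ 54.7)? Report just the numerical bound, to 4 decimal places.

0.0648

Mean and variance are known, so Chebyshev's inequality applies.
Chebyshev: P(|T − μ| ≥ t) ≤ Var(T)/t².
Bound = 194 / 2992.09 = 0.0648.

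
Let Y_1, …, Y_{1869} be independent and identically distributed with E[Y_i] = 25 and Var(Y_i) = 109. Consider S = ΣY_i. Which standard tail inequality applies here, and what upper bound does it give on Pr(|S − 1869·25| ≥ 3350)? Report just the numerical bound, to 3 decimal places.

With mean and variance of each term known, Chebyshev's inequality bounds the deviation of the sum (or sample mean).
Var(S) = n·Var(Y_i) = 1869·109 = 203721.
Chebyshev: Pr(|S − 1869·25| ≥ 3350) ≤ Var(S)/3350² = 203721/11222500 = 0.0182.

0.018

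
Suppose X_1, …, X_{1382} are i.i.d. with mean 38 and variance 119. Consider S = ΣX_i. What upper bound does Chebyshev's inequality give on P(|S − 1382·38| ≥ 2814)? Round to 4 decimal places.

Var(S) = n·Var(X_i) = 1382·119 = 164458.
Chebyshev: P(|S − 1382·38| ≥ 2814) ≤ Var(S)/2814² = 164458/7918596 = 0.0208.

0.0208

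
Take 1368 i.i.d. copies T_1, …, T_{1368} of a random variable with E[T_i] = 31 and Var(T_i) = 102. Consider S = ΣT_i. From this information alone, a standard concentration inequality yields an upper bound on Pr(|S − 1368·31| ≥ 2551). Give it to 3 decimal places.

0.021

With mean and variance of each term known, Chebyshev's inequality bounds the deviation of the sum (or sample mean).
Var(S) = n·Var(T_i) = 1368·102 = 139536.
Chebyshev: Pr(|S − 1368·31| ≥ 2551) ≤ Var(S)/2551² = 139536/6507601 = 0.0214.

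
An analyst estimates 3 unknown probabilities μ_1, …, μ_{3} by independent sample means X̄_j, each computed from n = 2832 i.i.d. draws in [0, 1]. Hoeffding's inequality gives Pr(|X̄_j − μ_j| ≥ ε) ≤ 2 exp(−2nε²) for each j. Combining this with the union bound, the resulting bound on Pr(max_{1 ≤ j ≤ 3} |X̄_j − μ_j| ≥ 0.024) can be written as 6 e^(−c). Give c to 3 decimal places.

Union bound over the 3 events: Pr(max_{1 ≤ j ≤ 3} |X̄_j − μ_j| ≥ 0.024) ≤ 3·2·exp(−2nε²) = 6 exp(−2·2832·0.024²).
So c = 2·2832·0.024² = 3.2625.

3.262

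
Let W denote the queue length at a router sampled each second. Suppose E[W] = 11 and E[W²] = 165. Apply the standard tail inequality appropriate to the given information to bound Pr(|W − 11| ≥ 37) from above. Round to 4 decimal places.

The first two moments determine the variance, so Chebyshev's inequality is the sharpest standard bound available.
Var(W) = E[W²] − (E[W])² = 165 − 121 = 44.
Chebyshev's inequality: Pr(|W − μ| ≥ t) ≤ Var(W)/t² = 44/1369 = 0.0321.

0.0321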